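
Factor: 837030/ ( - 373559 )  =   - 2^1*3^1*5^1 * 19^( - 1) *19661^( - 1 )*27901^1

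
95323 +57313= 152636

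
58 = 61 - 3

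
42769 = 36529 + 6240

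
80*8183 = 654640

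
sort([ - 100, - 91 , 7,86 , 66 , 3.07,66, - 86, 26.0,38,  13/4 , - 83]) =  [ - 100 , - 91, - 86, -83 , 3.07,13/4, 7, 26.0, 38 , 66 , 66,  86]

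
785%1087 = 785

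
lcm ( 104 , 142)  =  7384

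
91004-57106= 33898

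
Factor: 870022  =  2^1 * 233^1* 1867^1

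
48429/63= 5381/7  =  768.71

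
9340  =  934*10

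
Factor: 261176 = 2^3*32647^1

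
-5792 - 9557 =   -  15349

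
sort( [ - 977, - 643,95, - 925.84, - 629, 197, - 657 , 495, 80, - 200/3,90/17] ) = [ - 977, - 925.84, - 657, - 643, - 629, - 200/3, 90/17, 80, 95,197,495]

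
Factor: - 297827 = -23^2*563^1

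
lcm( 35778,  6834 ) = 608226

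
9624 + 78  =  9702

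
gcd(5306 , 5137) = 1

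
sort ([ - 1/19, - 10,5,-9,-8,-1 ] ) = [ - 10  , - 9, - 8,  -  1,- 1/19,5]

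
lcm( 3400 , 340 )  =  3400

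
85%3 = 1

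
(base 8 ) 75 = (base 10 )61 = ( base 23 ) 2f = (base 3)2021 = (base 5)221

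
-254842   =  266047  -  520889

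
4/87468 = 1/21867 =0.00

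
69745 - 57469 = 12276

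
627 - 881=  - 254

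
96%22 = 8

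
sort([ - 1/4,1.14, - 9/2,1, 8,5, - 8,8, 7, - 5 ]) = [ - 8, - 5 , - 9/2,-1/4,1,1.14,5,7,8,8] 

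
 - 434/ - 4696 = 217/2348  =  0.09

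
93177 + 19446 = 112623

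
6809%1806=1391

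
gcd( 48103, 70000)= 1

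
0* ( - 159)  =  0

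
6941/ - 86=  - 81  +  25/86 = - 80.71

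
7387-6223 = 1164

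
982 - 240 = 742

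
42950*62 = 2662900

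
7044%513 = 375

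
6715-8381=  - 1666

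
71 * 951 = 67521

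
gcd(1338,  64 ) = 2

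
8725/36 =8725/36   =  242.36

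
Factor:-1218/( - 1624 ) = 3/4 = 2^( - 2 )*3^1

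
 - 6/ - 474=1/79  =  0.01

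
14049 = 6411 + 7638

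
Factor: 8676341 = 17^1*47^1 * 10859^1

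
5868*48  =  281664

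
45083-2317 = 42766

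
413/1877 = 413/1877 = 0.22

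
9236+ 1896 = 11132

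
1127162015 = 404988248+722173767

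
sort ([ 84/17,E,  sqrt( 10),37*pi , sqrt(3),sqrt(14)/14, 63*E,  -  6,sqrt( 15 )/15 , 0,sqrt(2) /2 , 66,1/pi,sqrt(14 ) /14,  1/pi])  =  [ - 6, 0,sqrt(15) /15,sqrt(14)/14, sqrt(14)/14 , 1/pi, 1/pi, sqrt( 2)/2,sqrt( 3), E, sqrt(  10 ),84/17,66,37*pi,63 *E]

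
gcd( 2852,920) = 92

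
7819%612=475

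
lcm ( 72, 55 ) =3960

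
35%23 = 12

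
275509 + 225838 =501347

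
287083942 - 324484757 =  - 37400815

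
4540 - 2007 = 2533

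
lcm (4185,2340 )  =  217620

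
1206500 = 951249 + 255251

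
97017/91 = 1066 +11/91  =  1066.12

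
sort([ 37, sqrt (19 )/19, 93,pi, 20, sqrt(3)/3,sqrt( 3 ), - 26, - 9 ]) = [ - 26, - 9, sqrt( 19 )/19,sqrt( 3 )/3,sqrt( 3 ), pi,20, 37, 93 ] 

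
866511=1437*603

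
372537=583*639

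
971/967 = 971/967= 1.00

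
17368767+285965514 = 303334281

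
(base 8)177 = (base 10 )127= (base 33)3s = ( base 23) 5C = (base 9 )151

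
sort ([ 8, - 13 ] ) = [  -  13, 8]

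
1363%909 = 454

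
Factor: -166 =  - 2^1*83^1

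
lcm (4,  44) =44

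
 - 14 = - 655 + 641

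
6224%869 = 141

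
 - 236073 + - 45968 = -282041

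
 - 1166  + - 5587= -6753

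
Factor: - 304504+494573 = 11^1*37^1*467^1 = 190069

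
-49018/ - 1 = 49018/1 = 49018.00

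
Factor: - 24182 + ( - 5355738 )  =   - 5379920 =- 2^4*5^1*7^1 * 13^1*739^1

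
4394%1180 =854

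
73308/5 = 14661 + 3/5 = 14661.60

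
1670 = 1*1670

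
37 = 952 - 915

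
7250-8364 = -1114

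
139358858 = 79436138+59922720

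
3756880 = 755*4976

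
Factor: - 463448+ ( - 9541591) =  - 3^5*11^1*19^1*197^1 = -  10005039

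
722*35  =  25270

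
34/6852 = 17/3426 = 0.00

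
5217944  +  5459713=10677657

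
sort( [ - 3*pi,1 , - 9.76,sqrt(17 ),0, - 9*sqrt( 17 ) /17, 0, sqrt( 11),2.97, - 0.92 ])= [ - 9.76 , - 3*pi, - 9*sqrt( 17 ) /17, - 0.92, 0,0,  1, 2.97,sqrt( 11 ), sqrt(17) ]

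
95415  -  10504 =84911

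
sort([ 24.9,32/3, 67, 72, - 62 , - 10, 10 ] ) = [ - 62, - 10,10, 32/3, 24.9, 67,72 ]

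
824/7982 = 412/3991 =0.10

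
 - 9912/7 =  - 1416 = - 1416.00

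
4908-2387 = 2521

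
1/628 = 1/628   =  0.00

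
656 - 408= 248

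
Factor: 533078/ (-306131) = -2^1*13^1*29^1*433^( - 1) = - 754/433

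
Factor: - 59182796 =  - 2^2*19^1 * 167^1*4663^1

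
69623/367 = 189  +  260/367=189.71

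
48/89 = 48/89 =0.54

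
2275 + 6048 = 8323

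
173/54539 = 173/54539 = 0.00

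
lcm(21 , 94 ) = 1974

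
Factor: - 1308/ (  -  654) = 2^1  =  2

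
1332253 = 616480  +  715773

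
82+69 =151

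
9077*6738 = 61160826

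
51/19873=3/1169  =  0.00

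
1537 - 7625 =-6088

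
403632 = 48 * 8409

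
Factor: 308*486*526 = 78735888 = 2^4*3^5 *7^1*11^1*263^1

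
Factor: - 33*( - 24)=792 = 2^3 * 3^2*11^1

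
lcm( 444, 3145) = 37740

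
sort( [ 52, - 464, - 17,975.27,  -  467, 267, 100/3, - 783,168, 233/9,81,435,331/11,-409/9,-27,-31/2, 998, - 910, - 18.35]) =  [  -  910, - 783, - 467, - 464, - 409/9, - 27, - 18.35, - 17, - 31/2, 233/9, 331/11, 100/3,52,81,168, 267, 435,975.27,998 ] 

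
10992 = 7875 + 3117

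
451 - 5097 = -4646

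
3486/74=47 + 4/37 = 47.11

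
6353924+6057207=12411131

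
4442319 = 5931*749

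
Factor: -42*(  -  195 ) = 8190 = 2^1*3^2* 5^1*7^1*13^1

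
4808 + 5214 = 10022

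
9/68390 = 9/68390 = 0.00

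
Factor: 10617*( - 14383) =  - 152704311= - 3^1*19^1 * 757^1 * 3539^1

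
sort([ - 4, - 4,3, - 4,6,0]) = [ - 4, - 4,-4,0 , 3, 6 ]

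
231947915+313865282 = 545813197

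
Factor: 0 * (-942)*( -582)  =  0 = 0^1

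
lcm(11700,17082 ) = 854100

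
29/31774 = 29/31774 = 0.00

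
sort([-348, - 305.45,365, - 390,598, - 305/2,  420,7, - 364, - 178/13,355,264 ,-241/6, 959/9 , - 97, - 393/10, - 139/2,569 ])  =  [ - 390,- 364, - 348,  -  305.45, - 305/2,-97, - 139/2, - 241/6, - 393/10,-178/13,7,959/9 , 264,355,365, 420,  569, 598] 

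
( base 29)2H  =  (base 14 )55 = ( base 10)75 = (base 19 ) 3i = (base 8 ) 113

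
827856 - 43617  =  784239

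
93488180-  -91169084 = 184657264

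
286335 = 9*31815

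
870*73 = 63510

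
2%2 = 0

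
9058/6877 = 1 + 2181/6877  =  1.32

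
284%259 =25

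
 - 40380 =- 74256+33876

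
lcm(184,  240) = 5520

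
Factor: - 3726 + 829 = -2897^1 = - 2897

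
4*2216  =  8864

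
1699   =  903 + 796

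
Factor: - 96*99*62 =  - 589248 = -2^6*3^3*11^1*31^1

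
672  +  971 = 1643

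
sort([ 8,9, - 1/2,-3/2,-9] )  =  [ - 9, - 3/2,-1/2, 8,9]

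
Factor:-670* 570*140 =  - 53466000 = - 2^4*3^1*5^3*7^1*19^1*67^1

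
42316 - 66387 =-24071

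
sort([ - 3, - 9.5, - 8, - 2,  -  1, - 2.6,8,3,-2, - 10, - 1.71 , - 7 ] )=[ - 10, - 9.5, - 8, - 7, -3, - 2.6 ,  -  2 , - 2 , - 1.71, - 1,3,  8]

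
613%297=19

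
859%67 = 55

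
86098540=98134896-12036356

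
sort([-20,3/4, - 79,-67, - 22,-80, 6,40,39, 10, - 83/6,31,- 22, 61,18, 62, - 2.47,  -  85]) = [- 85 , - 80, - 79, - 67, - 22, - 22, - 20,  -  83/6,- 2.47,3/4,6, 10,18,31,  39, 40 , 61 , 62 ] 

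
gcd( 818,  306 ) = 2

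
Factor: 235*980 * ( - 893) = -2^2*5^2*7^2 * 19^1*47^2 = - 205657900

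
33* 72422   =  2389926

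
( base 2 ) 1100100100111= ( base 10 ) 6439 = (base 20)G1J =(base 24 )b47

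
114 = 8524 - 8410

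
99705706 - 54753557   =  44952149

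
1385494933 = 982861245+402633688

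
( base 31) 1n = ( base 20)2E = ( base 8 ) 66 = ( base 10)54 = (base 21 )2c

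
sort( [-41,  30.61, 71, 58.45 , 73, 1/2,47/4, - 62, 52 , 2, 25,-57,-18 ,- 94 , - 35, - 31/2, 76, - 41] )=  [-94, - 62 , - 57, - 41, -41, - 35, - 18, - 31/2, 1/2, 2, 47/4, 25,30.61,  52,58.45,71, 73,76 ] 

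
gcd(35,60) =5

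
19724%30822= 19724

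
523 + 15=538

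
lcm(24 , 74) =888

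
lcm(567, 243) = 1701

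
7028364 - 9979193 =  - 2950829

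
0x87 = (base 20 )6f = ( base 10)135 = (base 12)b3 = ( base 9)160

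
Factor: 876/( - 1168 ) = - 3/4=- 2^( - 2 )*3^1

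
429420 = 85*5052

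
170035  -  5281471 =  -5111436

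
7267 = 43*169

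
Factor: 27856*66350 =2^5*5^2*1327^1 *1741^1 = 1848245600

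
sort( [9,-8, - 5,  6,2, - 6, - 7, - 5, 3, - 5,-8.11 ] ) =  [ - 8.11, - 8, - 7, - 6, - 5, - 5,-5, 2,3, 6,9 ] 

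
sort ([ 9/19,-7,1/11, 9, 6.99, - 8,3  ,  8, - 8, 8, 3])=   [ - 8, - 8,-7 , 1/11, 9/19,3, 3, 6.99,8, 8 , 9]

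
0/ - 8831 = 0/1 = -0.00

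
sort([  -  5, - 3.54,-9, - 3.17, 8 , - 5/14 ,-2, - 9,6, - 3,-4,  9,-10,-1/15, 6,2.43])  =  [ - 10,- 9,- 9, - 5, - 4, - 3.54, - 3.17, - 3,-2,-5/14,-1/15, 2.43, 6,6,8,9 ]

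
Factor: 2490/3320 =3/4 = 2^( - 2)*3^1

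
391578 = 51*7678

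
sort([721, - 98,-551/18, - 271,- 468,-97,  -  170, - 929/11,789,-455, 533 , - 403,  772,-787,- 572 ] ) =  [ -787, - 572,  -  468 ,-455,-403, - 271, - 170,-98,-97,-929/11,  -  551/18,  533,721 , 772,789]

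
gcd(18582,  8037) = 57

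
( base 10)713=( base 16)2C9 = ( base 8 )1311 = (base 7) 2036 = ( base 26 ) 11B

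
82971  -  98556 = -15585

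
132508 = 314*422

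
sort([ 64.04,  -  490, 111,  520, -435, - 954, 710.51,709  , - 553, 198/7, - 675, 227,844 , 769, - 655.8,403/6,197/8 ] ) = [ - 954, - 675, - 655.8,  -  553, - 490,- 435,  197/8, 198/7,64.04, 403/6,  111,227,520,709,710.51,769, 844]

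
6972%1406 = 1348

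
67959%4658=2747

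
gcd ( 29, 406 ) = 29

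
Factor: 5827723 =11^2*48163^1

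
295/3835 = 1/13 = 0.08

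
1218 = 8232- 7014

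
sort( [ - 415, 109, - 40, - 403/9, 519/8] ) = [ - 415, - 403/9,-40,519/8, 109 ]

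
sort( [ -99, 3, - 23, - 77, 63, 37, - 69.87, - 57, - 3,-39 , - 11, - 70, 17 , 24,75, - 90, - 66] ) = [-99, - 90, - 77, - 70, - 69.87, - 66, - 57, - 39, - 23, - 11, - 3, 3, 17, 24, 37,63, 75] 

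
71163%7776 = 1179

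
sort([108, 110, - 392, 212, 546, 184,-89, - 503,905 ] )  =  [ - 503, - 392, - 89, 108,110, 184,  212,546, 905] 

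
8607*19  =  163533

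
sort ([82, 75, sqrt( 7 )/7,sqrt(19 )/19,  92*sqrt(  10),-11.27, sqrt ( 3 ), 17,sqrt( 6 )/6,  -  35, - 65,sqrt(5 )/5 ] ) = [-65 , - 35,  -  11.27,  sqrt(19 ) /19,sqrt( 7 ) /7,sqrt ( 6 ) /6 , sqrt( 5 )/5,sqrt( 3), 17, 75, 82, 92*sqrt( 10 ) ] 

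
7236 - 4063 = 3173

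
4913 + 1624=6537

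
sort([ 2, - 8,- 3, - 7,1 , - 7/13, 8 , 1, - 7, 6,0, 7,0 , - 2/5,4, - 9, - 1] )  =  [ - 9  , - 8, - 7, - 7, - 3, - 1, - 7/13,-2/5,0, 0, 1,1, 2,4 , 6,7,8 ] 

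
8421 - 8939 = -518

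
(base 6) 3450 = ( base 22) 1F8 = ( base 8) 1466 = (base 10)822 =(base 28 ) 11A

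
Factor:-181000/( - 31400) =5^1*157^( - 1)*181^1  =  905/157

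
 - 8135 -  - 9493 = 1358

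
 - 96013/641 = -96013/641 = -149.79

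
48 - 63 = -15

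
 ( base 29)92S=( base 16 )1DE7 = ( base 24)D6N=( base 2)1110111100111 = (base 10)7655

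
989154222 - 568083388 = 421070834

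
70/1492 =35/746=0.05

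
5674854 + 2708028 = 8382882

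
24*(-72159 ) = - 1731816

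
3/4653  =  1/1551 = 0.00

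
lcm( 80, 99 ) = 7920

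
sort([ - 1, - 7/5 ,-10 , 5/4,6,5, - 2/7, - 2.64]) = [ - 10 , - 2.64, - 7/5 , - 1, - 2/7, 5/4 , 5,6] 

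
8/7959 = 8/7959 =0.00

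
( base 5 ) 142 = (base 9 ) 52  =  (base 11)43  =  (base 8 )57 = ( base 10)47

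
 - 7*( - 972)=6804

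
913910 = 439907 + 474003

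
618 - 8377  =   - 7759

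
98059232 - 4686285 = 93372947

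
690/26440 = 69/2644 = 0.03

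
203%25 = 3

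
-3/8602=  - 3/8602 = - 0.00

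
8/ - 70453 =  - 8/70453=-  0.00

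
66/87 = 22/29 = 0.76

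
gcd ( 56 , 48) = 8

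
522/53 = 9+45/53 = 9.85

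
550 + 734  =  1284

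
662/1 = 662 = 662.00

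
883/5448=883/5448=0.16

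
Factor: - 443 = -443^1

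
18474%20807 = 18474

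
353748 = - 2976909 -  - 3330657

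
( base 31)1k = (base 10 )51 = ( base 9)56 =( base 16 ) 33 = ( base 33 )1I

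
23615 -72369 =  - 48754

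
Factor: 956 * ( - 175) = -2^2 * 5^2*7^1*239^1=- 167300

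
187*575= 107525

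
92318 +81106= 173424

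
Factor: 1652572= 2^2*413143^1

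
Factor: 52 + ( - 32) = 20 = 2^2*5^1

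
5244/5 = 5244/5 = 1048.80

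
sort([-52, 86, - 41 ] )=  [ - 52, - 41, 86 ] 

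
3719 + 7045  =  10764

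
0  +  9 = 9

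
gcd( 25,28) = 1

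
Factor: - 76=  - 2^2*19^1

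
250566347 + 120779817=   371346164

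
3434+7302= 10736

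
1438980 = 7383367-5944387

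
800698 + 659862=1460560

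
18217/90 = 18217/90=202.41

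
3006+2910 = 5916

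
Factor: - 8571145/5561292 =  - 779195/505572 = - 2^( - 2 )*3^( - 1 )*5^1*17^1*89^1*103^1*42131^( - 1 )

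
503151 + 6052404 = 6555555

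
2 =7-5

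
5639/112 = 50 + 39/112 = 50.35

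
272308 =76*3583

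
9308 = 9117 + 191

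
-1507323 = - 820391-686932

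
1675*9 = 15075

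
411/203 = 411/203 = 2.02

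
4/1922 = 2/961= 0.00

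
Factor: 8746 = 2^1*4373^1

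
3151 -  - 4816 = 7967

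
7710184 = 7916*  974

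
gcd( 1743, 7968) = 249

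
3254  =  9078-5824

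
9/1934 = 9/1934 = 0.00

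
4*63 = 252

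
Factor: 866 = 2^1*433^1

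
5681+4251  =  9932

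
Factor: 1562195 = 5^1*397^1*787^1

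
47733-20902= 26831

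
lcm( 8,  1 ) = 8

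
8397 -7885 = 512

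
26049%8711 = 8627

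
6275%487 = 431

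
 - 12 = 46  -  58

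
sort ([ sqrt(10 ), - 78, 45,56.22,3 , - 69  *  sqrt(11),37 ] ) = [-69*  sqrt( 11 ), -78, 3, sqrt( 10),37,45,56.22 ] 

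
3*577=1731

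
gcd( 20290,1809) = 1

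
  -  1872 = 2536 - 4408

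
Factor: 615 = 3^1*5^1*41^1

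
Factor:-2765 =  - 5^1*7^1*79^1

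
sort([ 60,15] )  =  [ 15,60]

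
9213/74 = 249/2 = 124.50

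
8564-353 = 8211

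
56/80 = 7/10=0.70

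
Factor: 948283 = 7^1*135469^1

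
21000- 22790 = -1790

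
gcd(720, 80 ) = 80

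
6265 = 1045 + 5220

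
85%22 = 19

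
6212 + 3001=9213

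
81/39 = 2 + 1/13 = 2.08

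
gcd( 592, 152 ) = 8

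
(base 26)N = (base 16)17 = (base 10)23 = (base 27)n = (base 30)n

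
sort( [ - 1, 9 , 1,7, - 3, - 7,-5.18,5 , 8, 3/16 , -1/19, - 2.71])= [-7,-5.18,- 3, - 2.71,-1,-1/19  ,  3/16,1,5, 7, 8,9 ] 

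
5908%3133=2775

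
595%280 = 35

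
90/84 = 15/14= 1.07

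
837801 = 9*93089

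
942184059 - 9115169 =933068890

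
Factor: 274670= 2^1*5^1*11^2*227^1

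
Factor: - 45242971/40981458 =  - 2^( - 1 )*3^( - 1)*7^( - 1)* 17^( - 1 )* 19^1*37^1*139^1*463^1*57397^(-1 )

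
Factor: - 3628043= - 23^1*233^1 * 677^1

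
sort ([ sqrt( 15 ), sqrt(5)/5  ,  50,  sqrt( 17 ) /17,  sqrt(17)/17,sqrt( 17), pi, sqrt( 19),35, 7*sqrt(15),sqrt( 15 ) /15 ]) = [ sqrt( 17)/17,sqrt(17) /17,sqrt( 15)/15, sqrt( 5 )/5,  pi,sqrt( 15),sqrt(17),sqrt( 19), 7*sqrt(15),35,50]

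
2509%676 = 481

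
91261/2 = 45630 + 1/2 = 45630.50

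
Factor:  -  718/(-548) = 359/274=2^( - 1)*137^(-1)*359^1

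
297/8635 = 27/785 = 0.03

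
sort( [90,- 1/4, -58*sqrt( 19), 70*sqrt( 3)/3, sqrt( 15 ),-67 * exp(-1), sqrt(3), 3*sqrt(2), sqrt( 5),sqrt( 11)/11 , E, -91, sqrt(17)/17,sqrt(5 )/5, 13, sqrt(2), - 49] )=[-58  *  sqrt(19 ), - 91,-49 , - 67*exp( - 1),-1/4, sqrt( 17)/17, sqrt( 11)/11, sqrt(5 ) /5, sqrt(2 ), sqrt (3),sqrt(5), E,sqrt( 15 ), 3 * sqrt(2), 13, 70*  sqrt( 3)/3,90]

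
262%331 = 262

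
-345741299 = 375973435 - 721714734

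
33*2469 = 81477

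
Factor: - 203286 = - 2^1 * 3^1*17^1*1993^1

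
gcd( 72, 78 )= 6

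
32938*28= 922264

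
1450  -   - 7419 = 8869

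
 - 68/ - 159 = 68/159 = 0.43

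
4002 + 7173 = 11175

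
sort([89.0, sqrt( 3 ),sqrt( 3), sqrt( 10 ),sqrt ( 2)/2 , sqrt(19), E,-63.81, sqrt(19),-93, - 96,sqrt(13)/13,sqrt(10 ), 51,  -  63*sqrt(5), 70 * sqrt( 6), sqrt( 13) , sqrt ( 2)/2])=[ - 63*sqrt(5),- 96, - 93, - 63.81, sqrt ( 13 ) /13,sqrt( 2) /2, sqrt(2)/2, sqrt(3),sqrt( 3),E, sqrt( 10 )  ,  sqrt ( 10), sqrt (13),sqrt( 19), sqrt(19),51, 89.0, 70*sqrt( 6 )] 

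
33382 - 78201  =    -  44819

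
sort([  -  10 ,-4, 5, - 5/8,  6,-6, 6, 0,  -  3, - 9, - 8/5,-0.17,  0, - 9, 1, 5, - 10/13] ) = [-10, - 9, - 9,- 6,  -  4, - 3,- 8/5, - 10/13, - 5/8, - 0.17, 0,0, 1, 5, 5, 6,6]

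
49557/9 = 16519/3 = 5506.33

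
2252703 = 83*27141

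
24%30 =24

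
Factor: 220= 2^2*5^1 * 11^1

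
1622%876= 746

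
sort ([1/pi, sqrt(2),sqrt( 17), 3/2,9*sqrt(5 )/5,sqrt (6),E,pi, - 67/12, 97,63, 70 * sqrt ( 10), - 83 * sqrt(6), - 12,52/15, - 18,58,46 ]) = [ -83 * sqrt(6), - 18, - 12, - 67/12,1/pi,sqrt( 2 ),3/2,sqrt( 6),E, pi,52/15,9 * sqrt(5) /5, sqrt(17),46,58, 63, 97,70 * sqrt(10) ]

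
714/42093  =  238/14031 = 0.02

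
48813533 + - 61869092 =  - 13055559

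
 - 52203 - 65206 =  - 117409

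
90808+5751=96559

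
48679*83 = 4040357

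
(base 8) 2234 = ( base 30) 19a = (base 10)1180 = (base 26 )1JA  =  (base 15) 53a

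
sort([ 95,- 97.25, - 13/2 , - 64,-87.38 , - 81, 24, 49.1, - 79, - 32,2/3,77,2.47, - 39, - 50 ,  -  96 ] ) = [ - 97.25, - 96, - 87.38 , - 81,-79,-64, - 50, - 39, - 32, - 13/2,2/3, 2.47, 24,49.1, 77,95]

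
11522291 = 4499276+7023015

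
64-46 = 18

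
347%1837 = 347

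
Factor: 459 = 3^3 * 17^1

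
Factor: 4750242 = 2^1*3^1*7^1*17^1*6653^1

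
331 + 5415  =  5746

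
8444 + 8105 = 16549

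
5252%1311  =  8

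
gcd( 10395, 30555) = 315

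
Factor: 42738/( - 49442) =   -  3^1 *17^1*59^(-1) = - 51/59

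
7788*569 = 4431372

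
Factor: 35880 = 2^3*3^1*5^1 * 13^1 *23^1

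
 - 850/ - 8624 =425/4312 = 0.10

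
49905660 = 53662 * 930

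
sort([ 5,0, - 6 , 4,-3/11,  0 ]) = [ - 6, - 3/11,0,0, 4,5]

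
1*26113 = 26113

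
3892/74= 52 + 22/37 = 52.59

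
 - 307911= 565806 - 873717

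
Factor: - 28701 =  - 3^3*1063^1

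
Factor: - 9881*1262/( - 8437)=12469822/8437 = 2^1*11^ (  -  1 )*13^(- 1)*41^1*59^(  -  1)*241^1*631^1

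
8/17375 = 8/17375 = 0.00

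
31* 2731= 84661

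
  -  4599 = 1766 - 6365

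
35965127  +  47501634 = 83466761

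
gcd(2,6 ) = 2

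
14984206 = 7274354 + 7709852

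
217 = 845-628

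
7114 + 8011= 15125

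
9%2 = 1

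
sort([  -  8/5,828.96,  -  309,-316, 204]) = [-316, - 309, - 8/5 , 204,828.96 ] 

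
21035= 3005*7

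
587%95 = 17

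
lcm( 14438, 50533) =101066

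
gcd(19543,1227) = 1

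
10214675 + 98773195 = 108987870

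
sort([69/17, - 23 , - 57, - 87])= [-87,-57, - 23, 69/17]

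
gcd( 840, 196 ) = 28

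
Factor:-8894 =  - 2^1*4447^1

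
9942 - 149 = 9793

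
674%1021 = 674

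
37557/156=963/4 = 240.75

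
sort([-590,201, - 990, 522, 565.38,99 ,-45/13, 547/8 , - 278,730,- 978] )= [- 990,-978, - 590, - 278, - 45/13,547/8,99, 201,522, 565.38,730] 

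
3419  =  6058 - 2639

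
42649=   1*42649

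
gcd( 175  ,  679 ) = 7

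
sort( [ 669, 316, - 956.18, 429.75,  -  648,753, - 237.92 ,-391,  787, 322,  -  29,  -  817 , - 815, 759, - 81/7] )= [ - 956.18,-817, - 815, - 648, - 391 , - 237.92, - 29, - 81/7,316, 322,429.75,669, 753,759,787] 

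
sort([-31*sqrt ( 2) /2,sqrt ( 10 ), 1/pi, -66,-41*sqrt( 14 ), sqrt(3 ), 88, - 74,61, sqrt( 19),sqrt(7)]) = [-41*sqrt( 14), - 74,-66,-31*sqrt( 2 )/2, 1/pi , sqrt( 3),sqrt(7 ), sqrt(10),  sqrt(19 ), 61,88 ]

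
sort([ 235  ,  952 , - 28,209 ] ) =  [ - 28, 209,235, 952] 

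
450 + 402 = 852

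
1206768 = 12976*93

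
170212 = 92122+78090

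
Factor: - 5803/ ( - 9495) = 3^( - 2 )*5^(-1) * 7^1*211^( -1)*829^1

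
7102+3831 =10933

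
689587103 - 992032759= - 302445656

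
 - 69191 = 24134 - 93325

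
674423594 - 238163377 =436260217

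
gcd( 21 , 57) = 3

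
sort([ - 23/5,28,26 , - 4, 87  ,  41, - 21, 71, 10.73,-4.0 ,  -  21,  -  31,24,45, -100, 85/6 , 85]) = [ - 100,  -  31,  -  21, - 21, - 23/5,  -  4 , -4.0,10.73, 85/6, 24, 26, 28,41,45 , 71,  85, 87] 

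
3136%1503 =130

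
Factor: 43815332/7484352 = 10953833/1871088 = 2^( - 4)*3^( - 1)*11^1*17^(  -  1 )*457^1*2179^1*2293^( - 1)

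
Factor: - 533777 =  - 533777^1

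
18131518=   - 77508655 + 95640173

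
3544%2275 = 1269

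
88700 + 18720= 107420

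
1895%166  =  69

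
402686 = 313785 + 88901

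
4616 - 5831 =  -  1215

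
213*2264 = 482232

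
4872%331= 238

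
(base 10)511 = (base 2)111111111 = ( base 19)17H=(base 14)287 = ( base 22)115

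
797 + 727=1524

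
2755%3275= 2755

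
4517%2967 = 1550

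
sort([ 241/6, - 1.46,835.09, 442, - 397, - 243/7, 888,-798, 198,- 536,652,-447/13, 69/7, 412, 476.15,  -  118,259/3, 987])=[- 798,- 536,-397, - 118,-243/7,- 447/13, - 1.46,  69/7 , 241/6,259/3,198,412,442, 476.15,652,835.09 , 888,987]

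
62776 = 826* 76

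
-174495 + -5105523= - 5280018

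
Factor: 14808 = 2^3*3^1*617^1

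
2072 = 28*74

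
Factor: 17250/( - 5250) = -7^( - 1) * 23^1 = - 23/7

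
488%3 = 2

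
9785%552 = 401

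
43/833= 43/833=0.05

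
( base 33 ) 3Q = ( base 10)125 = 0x7d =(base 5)1000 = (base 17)76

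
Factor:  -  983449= -983449^1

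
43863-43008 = 855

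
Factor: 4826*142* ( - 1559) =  - 2^2  *19^1* 71^1 * 127^1*  1559^1  =  - 1068370228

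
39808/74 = 19904/37 = 537.95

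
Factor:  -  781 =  - 11^1*71^1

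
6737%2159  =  260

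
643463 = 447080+196383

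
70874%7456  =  3770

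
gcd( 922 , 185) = 1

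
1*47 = 47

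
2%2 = 0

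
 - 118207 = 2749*(  -  43 ) 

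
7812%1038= 546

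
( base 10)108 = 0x6C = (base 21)53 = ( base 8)154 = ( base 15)73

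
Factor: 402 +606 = 1008  =  2^4*3^2*7^1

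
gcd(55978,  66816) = 2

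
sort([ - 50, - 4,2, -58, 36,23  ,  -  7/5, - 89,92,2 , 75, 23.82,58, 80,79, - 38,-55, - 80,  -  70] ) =[  -  89, -80, - 70, - 58, - 55, - 50, - 38, - 4, - 7/5 , 2, 2, 23, 23.82,36,58,75,79,80, 92]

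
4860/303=1620/101 = 16.04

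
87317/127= 87317/127 = 687.54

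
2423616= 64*37869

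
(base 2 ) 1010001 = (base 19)45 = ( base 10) 81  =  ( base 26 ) 33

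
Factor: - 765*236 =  - 2^2*3^2*5^1*17^1*59^1 = -  180540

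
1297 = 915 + 382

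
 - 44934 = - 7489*6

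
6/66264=1/11044 = 0.00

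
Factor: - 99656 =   -  2^3*12457^1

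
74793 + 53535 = 128328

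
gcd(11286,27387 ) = 9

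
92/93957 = 92/93957 = 0.00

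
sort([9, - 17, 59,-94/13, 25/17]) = [  -  17, - 94/13,25/17, 9, 59 ]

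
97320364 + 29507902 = 126828266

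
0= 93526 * 0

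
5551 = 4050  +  1501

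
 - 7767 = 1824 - 9591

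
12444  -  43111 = - 30667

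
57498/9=6388  +  2/3 = 6388.67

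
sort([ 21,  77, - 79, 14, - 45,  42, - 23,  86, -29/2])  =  [- 79,  -  45, - 23, - 29/2, 14 , 21 , 42, 77,  86 ]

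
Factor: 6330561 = 3^1*2110187^1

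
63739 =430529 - 366790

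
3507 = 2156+1351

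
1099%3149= 1099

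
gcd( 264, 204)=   12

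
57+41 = 98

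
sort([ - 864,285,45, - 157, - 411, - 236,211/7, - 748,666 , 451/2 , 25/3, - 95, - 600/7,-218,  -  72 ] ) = [-864, - 748, - 411, - 236, - 218, - 157, - 95 , - 600/7,-72,25/3,211/7,45, 451/2,285,  666]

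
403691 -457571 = - 53880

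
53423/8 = 6677  +  7/8 =6677.88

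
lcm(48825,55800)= 390600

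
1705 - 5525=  - 3820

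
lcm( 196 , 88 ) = 4312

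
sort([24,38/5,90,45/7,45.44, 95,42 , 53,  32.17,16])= [45/7, 38/5,16 , 24, 32.17,42,45.44,53, 90, 95]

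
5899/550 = 10 + 399/550 = 10.73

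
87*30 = 2610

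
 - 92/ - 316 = 23/79 = 0.29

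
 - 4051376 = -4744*854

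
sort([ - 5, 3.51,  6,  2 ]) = [ - 5 , 2, 3.51, 6]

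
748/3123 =748/3123= 0.24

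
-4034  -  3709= - 7743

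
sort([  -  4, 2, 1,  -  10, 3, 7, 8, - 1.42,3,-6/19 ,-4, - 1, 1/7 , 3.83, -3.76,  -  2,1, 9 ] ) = [ - 10,-4, - 4,-3.76,-2,-1.42,-1,-6/19, 1/7, 1,  1,  2, 3,3,3.83, 7, 8, 9]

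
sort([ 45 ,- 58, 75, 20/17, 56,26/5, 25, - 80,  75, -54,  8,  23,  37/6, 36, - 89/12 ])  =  [  -  80, - 58,  -  54 , - 89/12,20/17,  26/5, 37/6,8, 23, 25,36,45, 56, 75, 75]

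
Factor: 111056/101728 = 2^ ( - 1)*17^( - 2)* 631^1 = 631/578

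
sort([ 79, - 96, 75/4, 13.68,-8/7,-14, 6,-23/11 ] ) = [ - 96,- 14, - 23/11, - 8/7, 6,  13.68, 75/4, 79]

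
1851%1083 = 768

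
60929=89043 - 28114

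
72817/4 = 18204+1/4 = 18204.25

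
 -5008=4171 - 9179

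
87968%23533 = 17369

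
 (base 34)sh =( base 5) 12334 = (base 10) 969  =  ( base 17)360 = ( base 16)3c9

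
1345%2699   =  1345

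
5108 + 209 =5317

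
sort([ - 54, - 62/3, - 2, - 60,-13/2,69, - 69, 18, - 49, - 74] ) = [ - 74,  -  69 , - 60, - 54, - 49, - 62/3, - 13/2, - 2,18,69] 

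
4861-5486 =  - 625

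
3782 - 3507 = 275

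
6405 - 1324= 5081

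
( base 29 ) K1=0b1001000101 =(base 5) 4311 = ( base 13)359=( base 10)581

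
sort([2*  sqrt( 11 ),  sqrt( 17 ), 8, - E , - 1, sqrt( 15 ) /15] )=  [ - E, - 1,sqrt( 15 )/15 , sqrt( 17) , 2*sqrt( 11),8]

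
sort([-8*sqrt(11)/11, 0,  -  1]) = [ -8*sqrt( 11 ) /11, - 1,0]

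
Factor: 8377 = 8377^1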